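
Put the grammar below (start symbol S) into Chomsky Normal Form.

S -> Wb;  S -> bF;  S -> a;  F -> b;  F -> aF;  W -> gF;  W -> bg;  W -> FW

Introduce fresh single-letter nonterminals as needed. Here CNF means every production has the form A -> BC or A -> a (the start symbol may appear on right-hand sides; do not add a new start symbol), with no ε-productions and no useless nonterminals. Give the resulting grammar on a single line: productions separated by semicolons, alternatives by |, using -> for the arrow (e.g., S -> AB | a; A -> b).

S -> a | BF | WB; A -> a; B -> b; C -> g; F -> b | AF; W -> BC | CF | FW

No ε-productions.
No unit productions to eliminate.
TERM: introduce A -> a, B -> b, C -> g and substitute in every rule of length ≥2.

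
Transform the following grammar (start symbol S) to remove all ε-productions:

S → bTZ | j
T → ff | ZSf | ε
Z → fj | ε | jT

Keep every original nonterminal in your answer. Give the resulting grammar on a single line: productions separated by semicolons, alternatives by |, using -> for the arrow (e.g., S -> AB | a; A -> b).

S -> b | j | bT | bZ | bTZ; T -> Sf | ff | ZSf; Z -> j | fj | jT

Nullable set: {T, Z}.
S -> bTZ: T, Z nullable, giving b | bT | bTZ | bZ.
Drop T -> ε.
T -> ZSf: Z nullable, giving Sf | ZSf.
Drop Z -> ε.
Z -> jT: T nullable, giving j | jT.
Unchanged (no nullable symbols): S -> j; T -> ff; Z -> fj.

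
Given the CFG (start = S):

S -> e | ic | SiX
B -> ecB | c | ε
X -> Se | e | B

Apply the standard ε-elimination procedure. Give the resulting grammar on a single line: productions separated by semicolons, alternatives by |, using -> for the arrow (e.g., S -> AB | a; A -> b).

Nullable set: {B, X}.
S -> SiX: X nullable, giving Si | SiX.
Drop B -> ε.
B -> ecB: B nullable, giving ec | ecB.
X -> B: B nullable, giving B.
Unchanged (no nullable symbols): S -> e; S -> ic; B -> c; X -> Se; X -> e.

S -> e | Si | ic | SiX; B -> c | ec | ecB; X -> B | e | Se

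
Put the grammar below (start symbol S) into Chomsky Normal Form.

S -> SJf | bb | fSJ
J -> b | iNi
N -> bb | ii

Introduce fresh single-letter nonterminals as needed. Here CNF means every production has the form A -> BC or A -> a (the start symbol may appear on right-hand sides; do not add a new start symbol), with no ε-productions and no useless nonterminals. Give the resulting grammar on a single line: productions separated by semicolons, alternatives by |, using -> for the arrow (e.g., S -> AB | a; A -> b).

No ε-productions.
No unit productions to eliminate.
TERM: introduce B -> b, C -> f, A -> i and substitute in every rule of length ≥2.
BIN: J -> ANA becomes J -> AD, D -> NA; S -> CSJ becomes S -> CE, E -> SJ; S -> SJC becomes S -> SF, F -> JC.

S -> BB | CE | SF; A -> i; B -> b; C -> f; D -> NA; E -> SJ; F -> JC; J -> b | AD; N -> AA | BB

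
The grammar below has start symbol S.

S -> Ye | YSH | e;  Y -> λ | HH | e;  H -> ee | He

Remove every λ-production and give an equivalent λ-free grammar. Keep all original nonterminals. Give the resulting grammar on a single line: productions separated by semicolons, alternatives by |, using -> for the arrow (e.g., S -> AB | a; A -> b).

Nullable set: {Y}.
S -> YSH: Y nullable, giving SH | YSH.
S -> Ye: Y nullable, giving Ye | e.
Drop Y -> λ.
Unchanged (no nullable symbols): S -> e; H -> He; H -> ee; Y -> HH; Y -> e.

S -> e | SH | Ye | YSH; H -> He | ee; Y -> e | HH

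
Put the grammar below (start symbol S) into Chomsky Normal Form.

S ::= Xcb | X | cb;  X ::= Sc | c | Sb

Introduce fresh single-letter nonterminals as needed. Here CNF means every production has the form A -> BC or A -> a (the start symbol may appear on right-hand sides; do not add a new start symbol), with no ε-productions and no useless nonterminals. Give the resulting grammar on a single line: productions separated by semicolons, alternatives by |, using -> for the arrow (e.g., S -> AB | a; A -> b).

No ε-productions.
After unit-elimination: S -> c | Sb | Sc | cb | Xcb; X -> c | Sb | Sc.
TERM: introduce A -> b, B -> c and substitute in every rule of length ≥2.
BIN: S -> XBA becomes S -> XC, C -> BA.

S -> c | BA | SA | SB | XC; A -> b; B -> c; C -> BA; X -> c | SA | SB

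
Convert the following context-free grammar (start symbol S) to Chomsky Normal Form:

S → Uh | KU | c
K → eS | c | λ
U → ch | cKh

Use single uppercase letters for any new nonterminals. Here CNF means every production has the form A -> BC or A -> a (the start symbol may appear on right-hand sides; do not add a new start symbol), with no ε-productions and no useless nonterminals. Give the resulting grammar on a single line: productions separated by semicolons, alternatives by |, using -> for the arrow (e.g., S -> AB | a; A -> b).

Nullable: {K}; after ε-elimination: S -> U | c | KU | Uh; K -> c | eS; U -> ch | cKh.
After unit-elimination: S -> c | KU | Uh | ch | cKh; K -> c | eS; U -> ch | cKh.
TERM: introduce C -> c, A -> e, B -> h and substitute in every rule of length ≥2.
BIN: S -> CKB becomes S -> CD, D -> KB; U -> CKB becomes U -> CE, E -> KB.

S -> c | CB | CD | KU | UB; A -> e; B -> h; C -> c; D -> KB; E -> KB; K -> c | AS; U -> CB | CE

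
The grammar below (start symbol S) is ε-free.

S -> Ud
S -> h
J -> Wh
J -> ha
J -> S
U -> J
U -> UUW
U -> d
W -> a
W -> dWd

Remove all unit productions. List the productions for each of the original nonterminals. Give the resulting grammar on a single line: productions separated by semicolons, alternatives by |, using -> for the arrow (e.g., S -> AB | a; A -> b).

Unit productions: J->S, U->J.
Unit pairs (A ⇒* B via units): (J,S), (U,J), (U,S).
S: inherits non-unit rules of {S} → Ud | h.
J: inherits non-unit rules of {J, S} → Ud | Wh | h | ha.
U: inherits non-unit rules of {J, S, U} → UUW | Ud | Wh | d | h | ha.
W: inherits non-unit rules of {W} → a | dWd.

S -> h | Ud; J -> h | Ud | Wh | ha; U -> d | h | Ud | Wh | ha | UUW; W -> a | dWd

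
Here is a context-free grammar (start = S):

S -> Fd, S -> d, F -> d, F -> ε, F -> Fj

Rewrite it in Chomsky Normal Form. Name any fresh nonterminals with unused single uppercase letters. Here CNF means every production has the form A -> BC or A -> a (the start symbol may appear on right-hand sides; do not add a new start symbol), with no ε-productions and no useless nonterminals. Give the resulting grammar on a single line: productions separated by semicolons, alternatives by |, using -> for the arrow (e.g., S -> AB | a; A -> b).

S -> d | FB; A -> j; B -> d; F -> d | j | FA

Nullable: {F}; after ε-elimination: S -> d | Fd; F -> d | j | Fj.
No unit productions to eliminate.
TERM: introduce B -> d, A -> j and substitute in every rule of length ≥2.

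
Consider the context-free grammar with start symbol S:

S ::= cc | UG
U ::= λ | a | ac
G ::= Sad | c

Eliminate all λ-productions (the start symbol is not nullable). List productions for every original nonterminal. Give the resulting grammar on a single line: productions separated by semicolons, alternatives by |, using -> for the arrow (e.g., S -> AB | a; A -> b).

Nullable set: {U}.
S -> UG: U nullable, giving G | UG.
Drop U -> λ.
Unchanged (no nullable symbols): S -> cc; G -> Sad; G -> c; U -> a; U -> ac.

S -> G | UG | cc; G -> c | Sad; U -> a | ac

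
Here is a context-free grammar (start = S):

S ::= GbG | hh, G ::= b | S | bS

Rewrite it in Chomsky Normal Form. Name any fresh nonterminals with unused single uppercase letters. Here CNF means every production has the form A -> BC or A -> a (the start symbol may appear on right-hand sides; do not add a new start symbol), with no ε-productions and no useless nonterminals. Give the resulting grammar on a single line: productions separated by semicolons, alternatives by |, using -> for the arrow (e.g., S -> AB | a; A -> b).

S -> BB | GD; A -> b; B -> h; C -> AG; D -> AG; G -> b | AS | BB | GC

No ε-productions.
After unit-elimination: S -> hh | GbG; G -> b | bS | hh | GbG.
TERM: introduce A -> b, B -> h and substitute in every rule of length ≥2.
BIN: G -> GAG becomes G -> GC, C -> AG; S -> GAG becomes S -> GD, D -> AG.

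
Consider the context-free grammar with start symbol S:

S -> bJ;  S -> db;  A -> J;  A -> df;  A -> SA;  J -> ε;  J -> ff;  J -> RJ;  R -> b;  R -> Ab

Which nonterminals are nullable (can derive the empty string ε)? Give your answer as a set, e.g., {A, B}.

Directly nullable (have an ε-rule): {J}.
A is nullable via A -> J (every symbol on the right is already known nullable).
Not nullable: R, S — each has a terminal in every rule's right-hand side or depends on a non-nullable symbol.

{A, J}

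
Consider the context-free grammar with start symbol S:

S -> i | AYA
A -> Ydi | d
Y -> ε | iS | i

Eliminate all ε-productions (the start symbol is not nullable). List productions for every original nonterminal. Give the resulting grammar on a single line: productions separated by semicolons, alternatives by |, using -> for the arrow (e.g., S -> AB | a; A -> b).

Nullable set: {Y}.
S -> AYA: Y nullable, giving AA | AYA.
A -> Ydi: Y nullable, giving Ydi | di.
Drop Y -> ε.
Unchanged (no nullable symbols): S -> i; A -> d; Y -> i; Y -> iS.

S -> i | AA | AYA; A -> d | di | Ydi; Y -> i | iS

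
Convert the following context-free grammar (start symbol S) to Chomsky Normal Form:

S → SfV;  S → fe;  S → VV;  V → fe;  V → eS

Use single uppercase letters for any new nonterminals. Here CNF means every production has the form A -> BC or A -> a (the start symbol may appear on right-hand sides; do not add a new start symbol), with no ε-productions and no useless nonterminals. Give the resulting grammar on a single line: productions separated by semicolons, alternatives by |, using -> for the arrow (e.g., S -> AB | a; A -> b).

No ε-productions.
No unit productions to eliminate.
TERM: introduce B -> e, A -> f and substitute in every rule of length ≥2.
BIN: S -> SAV becomes S -> SC, C -> AV.

S -> AB | SC | VV; A -> f; B -> e; C -> AV; V -> AB | BS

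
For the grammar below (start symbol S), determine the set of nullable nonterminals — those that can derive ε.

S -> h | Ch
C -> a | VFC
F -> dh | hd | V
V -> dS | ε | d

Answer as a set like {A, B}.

{F, V}

Directly nullable (have an ε-rule): {V}.
F is nullable via F -> V (every symbol on the right is already known nullable).
Not nullable: C, S — each has a terminal in every rule's right-hand side or depends on a non-nullable symbol.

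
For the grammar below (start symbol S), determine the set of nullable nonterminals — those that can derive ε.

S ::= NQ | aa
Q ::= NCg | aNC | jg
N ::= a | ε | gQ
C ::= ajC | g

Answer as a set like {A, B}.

Directly nullable (have an ε-rule): {N}.
Not nullable: C, Q, S — each has a terminal in every rule's right-hand side or depends on a non-nullable symbol.

{N}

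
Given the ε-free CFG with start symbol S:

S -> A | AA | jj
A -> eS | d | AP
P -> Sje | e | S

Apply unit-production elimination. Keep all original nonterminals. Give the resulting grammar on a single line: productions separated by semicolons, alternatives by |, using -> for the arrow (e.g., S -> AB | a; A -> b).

S -> d | AA | AP | eS | jj; A -> d | AP | eS; P -> d | e | AA | AP | eS | jj | Sje

Unit productions: P->S, S->A.
Unit pairs (A ⇒* B via units): (P,A), (P,S), (S,A).
S: inherits non-unit rules of {A, S} → AA | AP | d | eS | jj.
A: inherits non-unit rules of {A} → AP | d | eS.
P: inherits non-unit rules of {A, P, S} → AA | AP | Sje | d | e | eS | jj.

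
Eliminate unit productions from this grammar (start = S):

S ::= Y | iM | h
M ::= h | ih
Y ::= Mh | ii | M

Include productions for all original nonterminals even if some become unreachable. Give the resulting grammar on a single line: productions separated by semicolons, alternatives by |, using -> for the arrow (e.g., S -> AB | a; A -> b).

Unit productions: S->Y, Y->M.
Unit pairs (A ⇒* B via units): (S,M), (S,Y), (Y,M).
S: inherits non-unit rules of {M, S, Y} → Mh | h | iM | ih | ii.
M: inherits non-unit rules of {M} → h | ih.
Y: inherits non-unit rules of {M, Y} → Mh | h | ih | ii.

S -> h | Mh | iM | ih | ii; M -> h | ih; Y -> h | Mh | ih | ii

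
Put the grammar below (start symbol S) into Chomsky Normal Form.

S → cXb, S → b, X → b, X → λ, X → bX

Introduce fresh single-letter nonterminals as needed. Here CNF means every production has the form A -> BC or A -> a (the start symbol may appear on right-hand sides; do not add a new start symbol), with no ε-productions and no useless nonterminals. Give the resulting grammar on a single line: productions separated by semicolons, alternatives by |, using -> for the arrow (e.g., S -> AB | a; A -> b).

Nullable: {X}; after ε-elimination: S -> b | cb | cXb; X -> b | bX.
No unit productions to eliminate.
TERM: introduce B -> b, A -> c and substitute in every rule of length ≥2.
BIN: S -> AXB becomes S -> AC, C -> XB.

S -> b | AB | AC; A -> c; B -> b; C -> XB; X -> b | BX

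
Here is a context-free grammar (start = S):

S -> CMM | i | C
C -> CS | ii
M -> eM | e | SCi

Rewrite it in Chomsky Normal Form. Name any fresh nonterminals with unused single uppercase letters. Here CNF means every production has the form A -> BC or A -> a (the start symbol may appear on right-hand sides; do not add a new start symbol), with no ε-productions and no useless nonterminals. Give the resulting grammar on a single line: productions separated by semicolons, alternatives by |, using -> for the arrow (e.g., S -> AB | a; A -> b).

S -> i | AA | CE | CS; A -> i; B -> e; C -> AA | CS; D -> CA; E -> MM; M -> e | BM | SD

No ε-productions.
After unit-elimination: S -> i | CS | ii | CMM; C -> CS | ii; M -> e | eM | SCi.
TERM: introduce B -> e, A -> i and substitute in every rule of length ≥2.
BIN: M -> SCA becomes M -> SD, D -> CA; S -> CMM becomes S -> CE, E -> MM.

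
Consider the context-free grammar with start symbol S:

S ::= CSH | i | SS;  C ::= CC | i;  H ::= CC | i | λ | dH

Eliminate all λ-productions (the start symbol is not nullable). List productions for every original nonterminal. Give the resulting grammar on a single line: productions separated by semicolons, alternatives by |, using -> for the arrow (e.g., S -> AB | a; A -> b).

Nullable set: {H}.
S -> CSH: H nullable, giving CS | CSH.
Drop H -> λ.
H -> dH: H nullable, giving d | dH.
Unchanged (no nullable symbols): S -> SS; S -> i; C -> CC; C -> i; H -> CC; H -> i.

S -> i | CS | SS | CSH; C -> i | CC; H -> d | i | CC | dH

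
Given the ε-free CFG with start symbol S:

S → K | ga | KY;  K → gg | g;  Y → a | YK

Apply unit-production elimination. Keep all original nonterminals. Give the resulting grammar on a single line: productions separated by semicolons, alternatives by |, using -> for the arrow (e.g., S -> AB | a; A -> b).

S -> g | KY | ga | gg; K -> g | gg; Y -> a | YK

Unit productions: S->K.
Unit pairs (A ⇒* B via units): (S,K).
S: inherits non-unit rules of {K, S} → KY | g | ga | gg.
K: inherits non-unit rules of {K} → g | gg.
Y: inherits non-unit rules of {Y} → YK | a.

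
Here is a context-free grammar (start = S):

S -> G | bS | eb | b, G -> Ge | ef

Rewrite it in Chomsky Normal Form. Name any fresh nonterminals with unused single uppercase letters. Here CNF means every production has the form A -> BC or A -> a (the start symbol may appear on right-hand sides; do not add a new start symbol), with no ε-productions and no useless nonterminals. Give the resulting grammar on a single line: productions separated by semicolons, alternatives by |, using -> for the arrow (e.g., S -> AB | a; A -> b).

No ε-productions.
After unit-elimination: S -> b | Ge | bS | eb | ef; G -> Ge | ef.
TERM: introduce C -> b, A -> e, B -> f and substitute in every rule of length ≥2.

S -> b | AB | AC | CS | GA; A -> e; B -> f; C -> b; G -> AB | GA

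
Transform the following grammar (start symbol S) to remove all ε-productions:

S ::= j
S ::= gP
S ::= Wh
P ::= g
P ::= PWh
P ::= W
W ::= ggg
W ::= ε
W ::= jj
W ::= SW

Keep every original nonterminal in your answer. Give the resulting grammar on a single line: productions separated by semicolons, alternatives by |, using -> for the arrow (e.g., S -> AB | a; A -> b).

Nullable set: {P, W}.
S -> Wh: W nullable, giving Wh | h.
S -> gP: P nullable, giving g | gP.
P -> PWh: P, W nullable, giving PWh | Ph | Wh | h.
P -> W: W nullable, giving W.
Drop W -> ε.
W -> SW: W nullable, giving S | SW.
Unchanged (no nullable symbols): S -> j; P -> g; W -> ggg; W -> jj.

S -> g | h | j | Wh | gP; P -> W | g | h | Ph | Wh | PWh; W -> S | SW | jj | ggg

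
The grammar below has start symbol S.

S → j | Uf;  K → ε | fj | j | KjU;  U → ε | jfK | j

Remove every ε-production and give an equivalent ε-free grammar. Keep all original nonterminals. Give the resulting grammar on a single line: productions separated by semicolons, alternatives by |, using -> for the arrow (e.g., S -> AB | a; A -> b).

S -> f | j | Uf; K -> j | Kj | fj | jU | KjU; U -> j | jf | jfK

Nullable set: {K, U}.
S -> Uf: U nullable, giving Uf | f.
Drop K -> ε.
K -> KjU: K, U nullable, giving Kj | KjU | j | jU.
Drop U -> ε.
U -> jfK: K nullable, giving jf | jfK.
Unchanged (no nullable symbols): S -> j; K -> fj; K -> j; U -> j.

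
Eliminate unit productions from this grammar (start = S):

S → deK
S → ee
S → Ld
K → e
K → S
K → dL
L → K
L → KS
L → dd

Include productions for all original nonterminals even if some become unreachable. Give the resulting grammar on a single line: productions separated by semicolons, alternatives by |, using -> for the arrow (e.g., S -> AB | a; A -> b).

Unit productions: K->S, L->K.
Unit pairs (A ⇒* B via units): (K,S), (L,K), (L,S).
S: inherits non-unit rules of {S} → Ld | deK | ee.
K: inherits non-unit rules of {K, S} → Ld | dL | deK | e | ee.
L: inherits non-unit rules of {K, L, S} → KS | Ld | dL | dd | deK | e | ee.

S -> Ld | ee | deK; K -> e | Ld | dL | ee | deK; L -> e | KS | Ld | dL | dd | ee | deK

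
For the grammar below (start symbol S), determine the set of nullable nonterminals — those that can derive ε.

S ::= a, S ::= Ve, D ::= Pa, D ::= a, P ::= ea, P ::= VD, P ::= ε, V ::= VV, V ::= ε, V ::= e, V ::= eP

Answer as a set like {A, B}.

{P, V}

Directly nullable (have an ε-rule): {P, V}.
Not nullable: D, S — each has a terminal in every rule's right-hand side or depends on a non-nullable symbol.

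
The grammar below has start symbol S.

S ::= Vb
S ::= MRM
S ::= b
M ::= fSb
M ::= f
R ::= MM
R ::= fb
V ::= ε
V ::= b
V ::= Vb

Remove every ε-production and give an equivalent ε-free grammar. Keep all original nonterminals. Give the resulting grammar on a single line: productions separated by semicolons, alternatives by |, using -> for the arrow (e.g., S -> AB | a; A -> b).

S -> b | Vb | MRM; M -> f | fSb; R -> MM | fb; V -> b | Vb

Nullable set: {V}.
S -> Vb: V nullable, giving Vb | b.
Drop V -> ε.
V -> Vb: V nullable, giving Vb | b.
Unchanged (no nullable symbols): S -> MRM; S -> b; M -> f; M -> fSb; R -> MM; R -> fb; V -> b.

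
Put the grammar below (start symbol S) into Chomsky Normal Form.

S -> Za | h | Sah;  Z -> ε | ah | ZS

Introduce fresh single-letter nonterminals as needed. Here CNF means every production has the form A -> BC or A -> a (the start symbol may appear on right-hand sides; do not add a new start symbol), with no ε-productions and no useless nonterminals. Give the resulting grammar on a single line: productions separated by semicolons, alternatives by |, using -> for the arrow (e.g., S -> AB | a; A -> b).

S -> a | h | SC | ZA; A -> a; B -> h; C -> AB; D -> AB; Z -> a | h | AB | SD | ZA | ZS

Nullable: {Z}; after ε-elimination: S -> a | h | Za | Sah; Z -> S | ZS | ah.
After unit-elimination: S -> a | h | Za | Sah; Z -> a | h | ZS | Za | ah | Sah.
TERM: introduce A -> a, B -> h and substitute in every rule of length ≥2.
BIN: S -> SAB becomes S -> SC, C -> AB; Z -> SAB becomes Z -> SD, D -> AB.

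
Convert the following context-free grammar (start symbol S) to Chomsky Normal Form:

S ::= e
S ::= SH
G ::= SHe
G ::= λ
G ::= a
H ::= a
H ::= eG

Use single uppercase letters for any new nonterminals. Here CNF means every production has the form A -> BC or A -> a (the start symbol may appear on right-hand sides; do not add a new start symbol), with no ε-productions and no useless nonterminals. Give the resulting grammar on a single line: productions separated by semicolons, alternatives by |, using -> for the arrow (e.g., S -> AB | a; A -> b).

Nullable: {G}; after ε-elimination: S -> e | SH; G -> a | SHe; H -> a | e | eG.
No unit productions to eliminate.
TERM: introduce A -> e and substitute in every rule of length ≥2.
BIN: G -> SHA becomes G -> SB, B -> HA.

S -> e | SH; A -> e; B -> HA; G -> a | SB; H -> a | e | AG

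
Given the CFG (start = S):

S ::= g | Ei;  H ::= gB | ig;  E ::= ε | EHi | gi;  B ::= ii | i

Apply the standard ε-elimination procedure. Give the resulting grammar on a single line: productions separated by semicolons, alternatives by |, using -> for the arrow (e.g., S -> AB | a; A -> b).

S -> g | i | Ei; B -> i | ii; E -> Hi | gi | EHi; H -> gB | ig

Nullable set: {E}.
S -> Ei: E nullable, giving Ei | i.
Drop E -> ε.
E -> EHi: E nullable, giving EHi | Hi.
Unchanged (no nullable symbols): S -> g; B -> i; B -> ii; E -> gi; H -> gB; H -> ig.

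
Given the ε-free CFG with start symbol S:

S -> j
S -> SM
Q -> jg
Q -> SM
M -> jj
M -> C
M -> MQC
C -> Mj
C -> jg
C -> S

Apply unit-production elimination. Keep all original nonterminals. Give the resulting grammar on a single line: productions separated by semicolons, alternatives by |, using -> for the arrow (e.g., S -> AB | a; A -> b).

Unit productions: C->S, M->C.
Unit pairs (A ⇒* B via units): (C,S), (M,C), (M,S).
S: inherits non-unit rules of {S} → SM | j.
C: inherits non-unit rules of {C, S} → Mj | SM | j | jg.
M: inherits non-unit rules of {C, M, S} → MQC | Mj | SM | j | jg | jj.
Q: inherits non-unit rules of {Q} → SM | jg.

S -> j | SM; C -> j | Mj | SM | jg; M -> j | Mj | SM | jg | jj | MQC; Q -> SM | jg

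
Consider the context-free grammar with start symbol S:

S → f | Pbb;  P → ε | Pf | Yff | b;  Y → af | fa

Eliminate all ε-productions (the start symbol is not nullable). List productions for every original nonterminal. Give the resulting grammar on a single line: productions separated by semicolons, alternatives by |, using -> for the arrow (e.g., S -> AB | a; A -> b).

S -> f | bb | Pbb; P -> b | f | Pf | Yff; Y -> af | fa

Nullable set: {P}.
S -> Pbb: P nullable, giving Pbb | bb.
Drop P -> ε.
P -> Pf: P nullable, giving Pf | f.
Unchanged (no nullable symbols): S -> f; P -> Yff; P -> b; Y -> af; Y -> fa.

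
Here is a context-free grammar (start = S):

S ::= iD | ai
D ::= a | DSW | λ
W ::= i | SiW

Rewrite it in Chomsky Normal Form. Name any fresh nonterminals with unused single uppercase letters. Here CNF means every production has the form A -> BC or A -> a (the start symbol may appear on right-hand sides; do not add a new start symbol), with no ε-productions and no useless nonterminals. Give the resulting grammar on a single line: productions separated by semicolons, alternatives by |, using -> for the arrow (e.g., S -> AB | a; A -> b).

Nullable: {D}; after ε-elimination: S -> i | ai | iD; D -> a | SW | DSW; W -> i | SiW.
No unit productions to eliminate.
TERM: introduce A -> a, B -> i and substitute in every rule of length ≥2.
BIN: D -> DSW becomes D -> DC, C -> SW; W -> SBW becomes W -> SE, E -> BW.

S -> i | AB | BD; A -> a; B -> i; C -> SW; D -> a | DC | SW; E -> BW; W -> i | SE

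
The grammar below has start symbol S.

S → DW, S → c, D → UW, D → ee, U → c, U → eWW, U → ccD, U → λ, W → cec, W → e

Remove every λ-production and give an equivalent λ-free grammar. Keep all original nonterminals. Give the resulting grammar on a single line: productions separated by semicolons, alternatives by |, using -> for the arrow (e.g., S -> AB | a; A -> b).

Nullable set: {U}.
D -> UW: U nullable, giving UW | W.
Drop U -> λ.
Unchanged (no nullable symbols): S -> DW; S -> c; D -> ee; U -> c; U -> ccD; U -> eWW; W -> cec; W -> e.

S -> c | DW; D -> W | UW | ee; U -> c | ccD | eWW; W -> e | cec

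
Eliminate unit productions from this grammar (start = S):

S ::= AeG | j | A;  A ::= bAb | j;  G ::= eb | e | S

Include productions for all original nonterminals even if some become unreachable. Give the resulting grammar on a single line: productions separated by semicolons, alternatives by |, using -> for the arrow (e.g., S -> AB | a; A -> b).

Unit productions: G->S, S->A.
Unit pairs (A ⇒* B via units): (G,A), (G,S), (S,A).
S: inherits non-unit rules of {A, S} → AeG | bAb | j.
A: inherits non-unit rules of {A} → bAb | j.
G: inherits non-unit rules of {A, G, S} → AeG | bAb | e | eb | j.

S -> j | AeG | bAb; A -> j | bAb; G -> e | j | eb | AeG | bAb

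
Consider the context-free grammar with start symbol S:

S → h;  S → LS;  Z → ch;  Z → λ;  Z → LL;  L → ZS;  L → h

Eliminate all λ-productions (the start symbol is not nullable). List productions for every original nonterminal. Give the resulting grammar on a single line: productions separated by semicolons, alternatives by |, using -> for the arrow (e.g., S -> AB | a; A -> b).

S -> h | LS; L -> S | h | ZS; Z -> LL | ch

Nullable set: {Z}.
L -> ZS: Z nullable, giving S | ZS.
Drop Z -> λ.
Unchanged (no nullable symbols): S -> LS; S -> h; L -> h; Z -> LL; Z -> ch.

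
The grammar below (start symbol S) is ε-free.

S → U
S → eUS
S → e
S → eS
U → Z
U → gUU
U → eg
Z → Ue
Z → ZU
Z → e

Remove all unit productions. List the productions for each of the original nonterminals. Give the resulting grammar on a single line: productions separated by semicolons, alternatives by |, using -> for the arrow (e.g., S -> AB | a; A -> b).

Unit productions: S->U, U->Z.
Unit pairs (A ⇒* B via units): (S,U), (S,Z), (U,Z).
S: inherits non-unit rules of {S, U, Z} → Ue | ZU | e | eS | eUS | eg | gUU.
U: inherits non-unit rules of {U, Z} → Ue | ZU | e | eg | gUU.
Z: inherits non-unit rules of {Z} → Ue | ZU | e.

S -> e | Ue | ZU | eS | eg | eUS | gUU; U -> e | Ue | ZU | eg | gUU; Z -> e | Ue | ZU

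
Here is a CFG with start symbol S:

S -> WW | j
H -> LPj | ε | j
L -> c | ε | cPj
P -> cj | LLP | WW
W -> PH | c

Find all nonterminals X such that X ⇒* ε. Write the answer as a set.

{H, L}

Directly nullable (have an ε-rule): {H, L}.
Not nullable: P, S, W — each has a terminal in every rule's right-hand side or depends on a non-nullable symbol.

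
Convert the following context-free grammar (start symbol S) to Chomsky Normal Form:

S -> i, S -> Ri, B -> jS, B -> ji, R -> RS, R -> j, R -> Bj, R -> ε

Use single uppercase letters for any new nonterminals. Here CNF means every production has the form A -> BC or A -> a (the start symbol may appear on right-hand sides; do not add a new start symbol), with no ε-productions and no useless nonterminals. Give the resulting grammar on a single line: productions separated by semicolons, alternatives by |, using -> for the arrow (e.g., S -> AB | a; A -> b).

Nullable: {R}; after ε-elimination: S -> i | Ri; B -> jS | ji; R -> S | j | Bj | RS.
After unit-elimination: S -> i | Ri; B -> jS | ji; R -> i | j | Bj | RS | Ri.
TERM: introduce C -> i, A -> j and substitute in every rule of length ≥2.

S -> i | RC; A -> j; B -> AC | AS; C -> i; R -> i | j | BA | RC | RS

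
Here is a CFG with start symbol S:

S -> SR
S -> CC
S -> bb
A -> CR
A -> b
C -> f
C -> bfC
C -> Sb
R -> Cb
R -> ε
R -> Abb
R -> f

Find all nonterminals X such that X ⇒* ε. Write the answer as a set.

Directly nullable (have an ε-rule): {R}.
Not nullable: A, C, S — each has a terminal in every rule's right-hand side or depends on a non-nullable symbol.

{R}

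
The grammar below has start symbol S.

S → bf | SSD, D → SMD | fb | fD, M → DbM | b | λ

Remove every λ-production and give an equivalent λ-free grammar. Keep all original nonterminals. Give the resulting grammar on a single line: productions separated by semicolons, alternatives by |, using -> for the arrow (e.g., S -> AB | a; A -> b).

S -> bf | SSD; D -> SD | fD | fb | SMD; M -> b | Db | DbM

Nullable set: {M}.
D -> SMD: M nullable, giving SD | SMD.
Drop M -> λ.
M -> DbM: M nullable, giving Db | DbM.
Unchanged (no nullable symbols): S -> SSD; S -> bf; D -> fD; D -> fb; M -> b.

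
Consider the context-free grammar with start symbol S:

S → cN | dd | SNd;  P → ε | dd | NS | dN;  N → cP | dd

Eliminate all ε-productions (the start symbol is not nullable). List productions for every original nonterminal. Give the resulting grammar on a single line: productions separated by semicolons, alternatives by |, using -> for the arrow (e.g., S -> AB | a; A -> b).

S -> cN | dd | SNd; N -> c | cP | dd; P -> NS | dN | dd

Nullable set: {P}.
N -> cP: P nullable, giving c | cP.
Drop P -> ε.
Unchanged (no nullable symbols): S -> SNd; S -> cN; S -> dd; N -> dd; P -> NS; P -> dN; P -> dd.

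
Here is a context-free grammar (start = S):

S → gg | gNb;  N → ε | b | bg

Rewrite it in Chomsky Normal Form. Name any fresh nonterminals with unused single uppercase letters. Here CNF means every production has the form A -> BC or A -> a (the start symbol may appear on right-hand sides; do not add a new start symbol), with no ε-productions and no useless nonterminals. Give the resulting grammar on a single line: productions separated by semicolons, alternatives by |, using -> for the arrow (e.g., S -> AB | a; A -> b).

S -> BA | BB | BC; A -> b; B -> g; C -> NA; N -> b | AB

Nullable: {N}; after ε-elimination: S -> gb | gg | gNb; N -> b | bg.
No unit productions to eliminate.
TERM: introduce A -> b, B -> g and substitute in every rule of length ≥2.
BIN: S -> BNA becomes S -> BC, C -> NA.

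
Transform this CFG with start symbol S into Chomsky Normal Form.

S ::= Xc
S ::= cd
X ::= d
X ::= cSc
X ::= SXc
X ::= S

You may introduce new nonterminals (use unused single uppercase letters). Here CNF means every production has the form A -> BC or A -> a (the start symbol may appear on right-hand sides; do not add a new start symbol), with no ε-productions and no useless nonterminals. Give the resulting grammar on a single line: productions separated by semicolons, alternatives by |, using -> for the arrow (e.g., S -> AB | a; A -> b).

No ε-productions.
After unit-elimination: S -> Xc | cd; X -> d | Xc | cd | SXc | cSc.
TERM: introduce A -> c, B -> d and substitute in every rule of length ≥2.
BIN: X -> ASA becomes X -> AC, C -> SA; X -> SXA becomes X -> SD, D -> XA.

S -> AB | XA; A -> c; B -> d; C -> SA; D -> XA; X -> d | AB | AC | SD | XA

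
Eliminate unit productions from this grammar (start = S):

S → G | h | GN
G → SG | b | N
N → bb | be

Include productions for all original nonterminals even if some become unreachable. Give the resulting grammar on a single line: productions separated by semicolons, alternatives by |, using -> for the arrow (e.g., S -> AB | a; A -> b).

S -> b | h | GN | SG | bb | be; G -> b | SG | bb | be; N -> bb | be

Unit productions: G->N, S->G.
Unit pairs (A ⇒* B via units): (G,N), (S,G), (S,N).
S: inherits non-unit rules of {G, N, S} → GN | SG | b | bb | be | h.
G: inherits non-unit rules of {G, N} → SG | b | bb | be.
N: inherits non-unit rules of {N} → bb | be.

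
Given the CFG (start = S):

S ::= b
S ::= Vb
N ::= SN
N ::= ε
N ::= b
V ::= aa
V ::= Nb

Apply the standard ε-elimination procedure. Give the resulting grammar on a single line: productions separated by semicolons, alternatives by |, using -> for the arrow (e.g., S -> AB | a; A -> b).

Nullable set: {N}.
Drop N -> ε.
N -> SN: N nullable, giving S | SN.
V -> Nb: N nullable, giving Nb | b.
Unchanged (no nullable symbols): S -> Vb; S -> b; N -> b; V -> aa.

S -> b | Vb; N -> S | b | SN; V -> b | Nb | aa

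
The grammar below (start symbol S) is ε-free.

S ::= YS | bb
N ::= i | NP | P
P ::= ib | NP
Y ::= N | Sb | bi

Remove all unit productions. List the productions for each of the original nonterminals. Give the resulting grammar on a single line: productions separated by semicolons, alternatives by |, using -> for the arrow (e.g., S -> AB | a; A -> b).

Unit productions: N->P, Y->N.
Unit pairs (A ⇒* B via units): (N,P), (Y,N), (Y,P).
S: inherits non-unit rules of {S} → YS | bb.
N: inherits non-unit rules of {N, P} → NP | i | ib.
P: inherits non-unit rules of {P} → NP | ib.
Y: inherits non-unit rules of {N, P, Y} → NP | Sb | bi | i | ib.

S -> YS | bb; N -> i | NP | ib; P -> NP | ib; Y -> i | NP | Sb | bi | ib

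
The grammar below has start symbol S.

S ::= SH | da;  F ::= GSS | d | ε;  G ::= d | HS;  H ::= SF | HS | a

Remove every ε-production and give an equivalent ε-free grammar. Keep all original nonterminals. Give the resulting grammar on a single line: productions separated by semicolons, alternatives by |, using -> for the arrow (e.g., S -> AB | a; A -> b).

Nullable set: {F}.
Drop F -> ε.
H -> SF: F nullable, giving S | SF.
Unchanged (no nullable symbols): S -> SH; S -> da; F -> GSS; F -> d; G -> HS; G -> d; H -> HS; H -> a.

S -> SH | da; F -> d | GSS; G -> d | HS; H -> S | a | HS | SF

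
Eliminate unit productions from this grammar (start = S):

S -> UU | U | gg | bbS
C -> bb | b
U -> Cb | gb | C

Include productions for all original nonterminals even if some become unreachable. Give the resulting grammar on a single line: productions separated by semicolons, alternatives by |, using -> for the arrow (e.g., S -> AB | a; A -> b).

Unit productions: S->U, U->C.
Unit pairs (A ⇒* B via units): (S,C), (S,U), (U,C).
S: inherits non-unit rules of {C, S, U} → Cb | UU | b | bb | bbS | gb | gg.
C: inherits non-unit rules of {C} → b | bb.
U: inherits non-unit rules of {C, U} → Cb | b | bb | gb.

S -> b | Cb | UU | bb | gb | gg | bbS; C -> b | bb; U -> b | Cb | bb | gb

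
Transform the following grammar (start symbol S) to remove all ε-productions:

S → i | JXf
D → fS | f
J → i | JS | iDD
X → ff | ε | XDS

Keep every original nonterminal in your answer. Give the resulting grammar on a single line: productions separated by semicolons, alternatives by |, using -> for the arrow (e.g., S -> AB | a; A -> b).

S -> i | Jf | JXf; D -> f | fS; J -> i | JS | iDD; X -> DS | ff | XDS

Nullable set: {X}.
S -> JXf: X nullable, giving JXf | Jf.
Drop X -> ε.
X -> XDS: X nullable, giving DS | XDS.
Unchanged (no nullable symbols): S -> i; D -> f; D -> fS; J -> JS; J -> i; J -> iDD; X -> ff.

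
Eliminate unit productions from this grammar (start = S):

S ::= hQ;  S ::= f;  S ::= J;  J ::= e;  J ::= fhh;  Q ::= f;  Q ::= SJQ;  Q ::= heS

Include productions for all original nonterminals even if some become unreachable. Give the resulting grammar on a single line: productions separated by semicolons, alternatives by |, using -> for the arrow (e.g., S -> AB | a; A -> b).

Unit productions: S->J.
Unit pairs (A ⇒* B via units): (S,J).
S: inherits non-unit rules of {J, S} → e | f | fhh | hQ.
J: inherits non-unit rules of {J} → e | fhh.
Q: inherits non-unit rules of {Q} → SJQ | f | heS.

S -> e | f | hQ | fhh; J -> e | fhh; Q -> f | SJQ | heS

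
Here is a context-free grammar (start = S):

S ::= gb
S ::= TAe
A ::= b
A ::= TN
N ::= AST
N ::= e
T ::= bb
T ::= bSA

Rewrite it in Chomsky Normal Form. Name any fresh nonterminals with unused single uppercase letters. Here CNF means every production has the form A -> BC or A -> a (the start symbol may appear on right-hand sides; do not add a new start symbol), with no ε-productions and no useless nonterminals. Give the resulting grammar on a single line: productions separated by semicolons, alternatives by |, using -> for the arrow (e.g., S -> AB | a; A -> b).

No ε-productions.
No unit productions to eliminate.
TERM: introduce D -> b, B -> e, C -> g and substitute in every rule of length ≥2.
BIN: N -> AST becomes N -> AE, E -> ST; S -> TAB becomes S -> TF, F -> AB; T -> DSA becomes T -> DG, G -> SA.

S -> CD | TF; A -> b | TN; B -> e; C -> g; D -> b; E -> ST; F -> AB; G -> SA; N -> e | AE; T -> DD | DG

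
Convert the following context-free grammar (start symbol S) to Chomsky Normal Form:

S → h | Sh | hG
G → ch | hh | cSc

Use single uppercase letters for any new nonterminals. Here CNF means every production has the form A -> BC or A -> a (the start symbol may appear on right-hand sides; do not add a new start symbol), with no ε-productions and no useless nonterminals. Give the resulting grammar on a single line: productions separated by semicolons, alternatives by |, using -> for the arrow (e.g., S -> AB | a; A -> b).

No ε-productions.
No unit productions to eliminate.
TERM: introduce A -> c, B -> h and substitute in every rule of length ≥2.
BIN: G -> ASA becomes G -> AC, C -> SA.

S -> h | BG | SB; A -> c; B -> h; C -> SA; G -> AB | AC | BB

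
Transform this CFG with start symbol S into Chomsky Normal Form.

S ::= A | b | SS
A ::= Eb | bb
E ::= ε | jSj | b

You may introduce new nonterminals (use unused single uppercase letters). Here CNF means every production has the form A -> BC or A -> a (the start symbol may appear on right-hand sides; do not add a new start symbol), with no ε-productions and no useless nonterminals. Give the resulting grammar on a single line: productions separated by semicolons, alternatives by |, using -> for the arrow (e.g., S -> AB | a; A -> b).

Nullable: {E}; after ε-elimination: S -> A | b | SS; A -> b | Eb | bb; E -> b | jSj.
After unit-elimination: S -> b | Eb | SS | bb; A -> b | Eb | bb; E -> b | jSj.
TERM: introduce B -> b, C -> j and substitute in every rule of length ≥2.
BIN: E -> CSC becomes E -> CD, D -> SC.
Drop unreachable/unproductive: A.

S -> b | BB | EB | SS; B -> b; C -> j; D -> SC; E -> b | CD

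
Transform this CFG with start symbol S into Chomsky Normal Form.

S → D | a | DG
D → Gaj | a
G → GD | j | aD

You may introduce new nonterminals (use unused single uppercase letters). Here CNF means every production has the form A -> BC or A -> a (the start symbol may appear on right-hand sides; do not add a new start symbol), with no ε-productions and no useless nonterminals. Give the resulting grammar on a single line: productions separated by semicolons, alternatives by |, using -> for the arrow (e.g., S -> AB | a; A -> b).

No ε-productions.
After unit-elimination: S -> a | DG | Gaj; D -> a | Gaj; G -> j | GD | aD.
TERM: introduce A -> a, B -> j and substitute in every rule of length ≥2.
BIN: D -> GAB becomes D -> GC, C -> AB; S -> GAB becomes S -> GE, E -> AB.

S -> a | DG | GE; A -> a; B -> j; C -> AB; D -> a | GC; E -> AB; G -> j | AD | GD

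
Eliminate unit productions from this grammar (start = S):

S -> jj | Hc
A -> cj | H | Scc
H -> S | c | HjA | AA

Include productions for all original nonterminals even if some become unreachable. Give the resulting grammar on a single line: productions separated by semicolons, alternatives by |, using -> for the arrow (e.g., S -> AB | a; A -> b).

S -> Hc | jj; A -> c | AA | Hc | cj | jj | HjA | Scc; H -> c | AA | Hc | jj | HjA

Unit productions: A->H, H->S.
Unit pairs (A ⇒* B via units): (A,H), (A,S), (H,S).
S: inherits non-unit rules of {S} → Hc | jj.
A: inherits non-unit rules of {A, H, S} → AA | Hc | HjA | Scc | c | cj | jj.
H: inherits non-unit rules of {H, S} → AA | Hc | HjA | c | jj.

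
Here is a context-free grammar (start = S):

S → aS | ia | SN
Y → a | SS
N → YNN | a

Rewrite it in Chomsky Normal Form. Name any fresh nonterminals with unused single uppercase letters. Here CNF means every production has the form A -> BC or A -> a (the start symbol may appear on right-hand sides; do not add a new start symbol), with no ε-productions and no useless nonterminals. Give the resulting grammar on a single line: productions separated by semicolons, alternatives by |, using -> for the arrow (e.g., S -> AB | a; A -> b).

No ε-productions.
No unit productions to eliminate.
TERM: introduce A -> a, B -> i and substitute in every rule of length ≥2.
BIN: N -> YNN becomes N -> YC, C -> NN.

S -> AS | BA | SN; A -> a; B -> i; C -> NN; N -> a | YC; Y -> a | SS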